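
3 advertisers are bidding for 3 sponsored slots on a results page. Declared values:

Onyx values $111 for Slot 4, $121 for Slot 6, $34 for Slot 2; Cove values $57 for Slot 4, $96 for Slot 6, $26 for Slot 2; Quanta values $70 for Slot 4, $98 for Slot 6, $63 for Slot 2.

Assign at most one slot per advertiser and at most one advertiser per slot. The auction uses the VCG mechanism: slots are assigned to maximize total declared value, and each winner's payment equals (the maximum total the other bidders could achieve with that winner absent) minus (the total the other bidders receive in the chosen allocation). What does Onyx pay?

Efficient allocation: Onyx→Slot 4 ($111), Cove→Slot 6 ($96), Quanta→Slot 2 ($63); total welfare W = $270.
Onyx receives Slot 4 at value $111, so the others get W − 111 = $159.
Without Onyx: best allocation of the remaining 2 bidders over all 3 slots is Cove→Slot 6 ($96), Quanta→Slot 4 ($70), total $166.
VCG payment = (others' best without Onyx) − (others' welfare with Onyx) = 166 − 159 = $7.

Onyx pays $7.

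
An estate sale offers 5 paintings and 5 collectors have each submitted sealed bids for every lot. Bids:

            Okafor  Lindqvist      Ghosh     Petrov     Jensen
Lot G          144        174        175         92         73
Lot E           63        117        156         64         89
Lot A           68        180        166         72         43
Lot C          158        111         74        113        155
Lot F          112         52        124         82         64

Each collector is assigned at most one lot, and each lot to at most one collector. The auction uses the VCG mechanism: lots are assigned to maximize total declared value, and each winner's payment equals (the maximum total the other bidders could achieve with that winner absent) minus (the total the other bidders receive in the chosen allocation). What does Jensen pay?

Efficient allocation: Okafor→Lot G ($144), Lindqvist→Lot A ($180), Ghosh→Lot E ($156), Petrov→Lot F ($82), Jensen→Lot C ($155); total welfare W = $717.
Jensen receives Lot C at value $155, so the others get W − 155 = $562.
Without Jensen: best allocation of the remaining 4 bidders over all 5 lots is Okafor→Lot C ($158), Lindqvist→Lot A ($180), Ghosh→Lot G ($175), Petrov→Lot F ($82), total $595.
VCG payment = (others' best without Jensen) − (others' welfare with Jensen) = 595 − 562 = $33.

Jensen pays $33.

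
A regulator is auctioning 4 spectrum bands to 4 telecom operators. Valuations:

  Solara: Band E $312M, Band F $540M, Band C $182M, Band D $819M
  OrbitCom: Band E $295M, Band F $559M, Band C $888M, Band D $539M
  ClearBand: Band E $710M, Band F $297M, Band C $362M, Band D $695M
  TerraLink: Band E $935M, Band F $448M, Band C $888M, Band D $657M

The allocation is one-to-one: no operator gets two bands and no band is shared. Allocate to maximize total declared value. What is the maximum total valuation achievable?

This is a one-to-one assignment (maximum-weight bipartite matching).
Optimal: Solara→Band F ($540M), OrbitCom→Band C ($888M), ClearBand→Band D ($695M), TerraLink→Band E ($935M) — total 540+888+695+935 = $3058M.
Max-entry greedy (repeatedly take the single best remaining cell) gives $2939M, worse by 119.
Next-best assignment: Solara→Band D, OrbitCom→Band F, ClearBand→Band E, TerraLink→Band C = $2976M.
Every other assignment is strictly worse.

Max total: $3058M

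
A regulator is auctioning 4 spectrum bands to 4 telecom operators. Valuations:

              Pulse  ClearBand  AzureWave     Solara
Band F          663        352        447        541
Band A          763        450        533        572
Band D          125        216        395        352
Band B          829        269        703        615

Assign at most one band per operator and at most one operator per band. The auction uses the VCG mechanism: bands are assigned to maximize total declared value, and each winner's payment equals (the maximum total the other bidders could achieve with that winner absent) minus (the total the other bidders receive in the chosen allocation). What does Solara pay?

Efficient allocation: Pulse→Band A ($763M), ClearBand→Band D ($216M), AzureWave→Band B ($703M), Solara→Band F ($541M); total welfare W = $2223M.
Solara receives Band F at value $541M, so the others get W − 541 = $1682M.
Without Solara: best allocation of the remaining 3 bidders over all 4 bands is Pulse→Band A ($763M), ClearBand→Band F ($352M), AzureWave→Band B ($703M), total $1818M.
VCG payment = (others' best without Solara) − (others' welfare with Solara) = 1818 − 1682 = $136M.

Solara pays $136M.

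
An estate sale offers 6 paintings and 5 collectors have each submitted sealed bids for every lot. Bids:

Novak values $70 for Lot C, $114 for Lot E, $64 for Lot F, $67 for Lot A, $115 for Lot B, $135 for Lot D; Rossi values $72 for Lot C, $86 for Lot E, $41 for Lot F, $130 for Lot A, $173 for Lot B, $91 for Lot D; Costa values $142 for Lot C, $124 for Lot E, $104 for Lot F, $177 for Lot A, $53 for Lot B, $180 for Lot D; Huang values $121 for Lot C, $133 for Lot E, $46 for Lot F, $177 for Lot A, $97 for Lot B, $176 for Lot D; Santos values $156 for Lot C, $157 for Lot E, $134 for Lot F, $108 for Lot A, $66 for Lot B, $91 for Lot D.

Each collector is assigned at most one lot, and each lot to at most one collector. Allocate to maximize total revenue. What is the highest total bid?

Max total: $800

Optimal: Novak→Lot E ($114), Rossi→Lot B ($173), Costa→Lot D ($180), Huang→Lot A ($177), Santos→Lot C ($156) — total 114+173+180+177+156 = $800.
Row-greedy (each collector in turn takes its best remaining lot) gives $774, worse by 26.
Swapping Novak↔Rossi (Novak→Lot B $115, Rossi→Lot E $86) loses 86.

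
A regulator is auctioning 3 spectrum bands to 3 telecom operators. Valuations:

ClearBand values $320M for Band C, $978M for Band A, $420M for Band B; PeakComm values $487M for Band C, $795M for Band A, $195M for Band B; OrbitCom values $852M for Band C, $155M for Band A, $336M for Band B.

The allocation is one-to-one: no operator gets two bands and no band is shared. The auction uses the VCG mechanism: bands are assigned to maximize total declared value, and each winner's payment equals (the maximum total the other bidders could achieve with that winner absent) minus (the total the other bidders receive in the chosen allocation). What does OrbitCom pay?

OrbitCom pays $250M.

Efficient allocation: ClearBand→Band B ($420M), PeakComm→Band A ($795M), OrbitCom→Band C ($852M); total welfare W = $2067M.
OrbitCom receives Band C at value $852M, so the others get W − 852 = $1215M.
Without OrbitCom: best allocation of the remaining 2 bidders over all 3 bands is ClearBand→Band A ($978M), PeakComm→Band C ($487M), total $1465M.
VCG payment = (others' best without OrbitCom) − (others' welfare with OrbitCom) = 1465 − 1215 = $250M.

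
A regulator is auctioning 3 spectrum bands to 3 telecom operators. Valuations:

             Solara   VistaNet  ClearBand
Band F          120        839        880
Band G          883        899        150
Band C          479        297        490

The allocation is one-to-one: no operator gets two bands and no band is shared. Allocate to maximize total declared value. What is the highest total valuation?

Maximum total: $2258M

Treat this as an assignment problem: match each operator to one band.
Optimal: Solara→Band C ($479M), VistaNet→Band G ($899M), ClearBand→Band F ($880M) — total 479+899+880 = $2258M.
Row-greedy (each operator in turn takes its best remaining band) gives $2212M, worse by 46.
Checked against all permutations: $2258M is optimal.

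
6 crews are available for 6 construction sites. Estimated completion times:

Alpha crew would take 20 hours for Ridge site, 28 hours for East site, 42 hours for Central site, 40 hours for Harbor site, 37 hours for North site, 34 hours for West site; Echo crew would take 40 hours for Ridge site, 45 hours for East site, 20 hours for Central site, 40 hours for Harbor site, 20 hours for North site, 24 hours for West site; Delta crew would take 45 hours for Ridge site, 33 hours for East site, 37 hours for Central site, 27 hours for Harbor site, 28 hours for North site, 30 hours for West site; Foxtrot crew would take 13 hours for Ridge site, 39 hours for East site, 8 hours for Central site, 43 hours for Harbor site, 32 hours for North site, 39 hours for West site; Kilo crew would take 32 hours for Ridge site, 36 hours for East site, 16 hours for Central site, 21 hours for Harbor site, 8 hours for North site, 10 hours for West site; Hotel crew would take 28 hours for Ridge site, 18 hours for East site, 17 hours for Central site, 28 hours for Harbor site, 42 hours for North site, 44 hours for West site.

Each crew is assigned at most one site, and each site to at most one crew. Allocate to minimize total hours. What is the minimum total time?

Optimal: Alpha crew→Ridge site (20 hours), Echo crew→North site (20 hours), Delta crew→Harbor site (27 hours), Foxtrot crew→Central site (8 hours), Kilo crew→West site (10 hours), Hotel crew→East site (18 hours) — total 20+20+27+8+10+18 = 103 hours.
Row-greedy (each crew in turn takes its cheapest remaining site) gives 127 hours, worse by 24.
Next-best assignment: Alpha crew→Ridge site, Echo crew→West site, Delta crew→Harbor site, Foxtrot crew→Central site, Kilo crew→North site, Hotel crew→East site = 105 hours.

Minimum total: 103 hours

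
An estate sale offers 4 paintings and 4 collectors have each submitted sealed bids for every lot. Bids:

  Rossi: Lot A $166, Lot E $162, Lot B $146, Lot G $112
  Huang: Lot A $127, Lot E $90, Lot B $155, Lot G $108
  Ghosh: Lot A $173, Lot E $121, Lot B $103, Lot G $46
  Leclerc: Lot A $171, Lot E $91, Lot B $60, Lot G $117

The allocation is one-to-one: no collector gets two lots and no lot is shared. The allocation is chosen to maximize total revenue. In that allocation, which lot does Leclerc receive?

This is the linear assignment problem.
Optimal: Rossi→Lot E ($162), Huang→Lot B ($155), Ghosh→Lot A ($173), Leclerc→Lot G ($117) — total 162+155+173+117 = $607.
Row-greedy (each collector in turn takes its best remaining lot) gives $559, worse by 48.
No other one-to-one assignment exceeds $607.
Leclerc's own top lot is Lot A ($171), but forcing Leclerc→Lot A and reassigning the rest optimally gives only $559 — worse by 48.

Leclerc receives Lot G.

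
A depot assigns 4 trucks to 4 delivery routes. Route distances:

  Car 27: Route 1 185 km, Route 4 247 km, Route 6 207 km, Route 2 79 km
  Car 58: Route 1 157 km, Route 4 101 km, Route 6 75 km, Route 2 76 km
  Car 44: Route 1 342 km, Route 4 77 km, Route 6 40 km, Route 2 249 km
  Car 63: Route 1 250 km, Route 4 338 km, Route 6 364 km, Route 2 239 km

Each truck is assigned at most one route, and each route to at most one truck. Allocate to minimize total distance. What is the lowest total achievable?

Minimum total: 470 km

This is a one-to-one assignment (minimum-cost bipartite matching).
Optimal: Car 27→Route 2 (79 km), Car 58→Route 4 (101 km), Car 44→Route 6 (40 km), Car 63→Route 1 (250 km) — total 79+101+40+250 = 470 km.
Next-best assignment: Car 27→Route 2, Car 58→Route 6, Car 44→Route 4, Car 63→Route 1 = 481 km.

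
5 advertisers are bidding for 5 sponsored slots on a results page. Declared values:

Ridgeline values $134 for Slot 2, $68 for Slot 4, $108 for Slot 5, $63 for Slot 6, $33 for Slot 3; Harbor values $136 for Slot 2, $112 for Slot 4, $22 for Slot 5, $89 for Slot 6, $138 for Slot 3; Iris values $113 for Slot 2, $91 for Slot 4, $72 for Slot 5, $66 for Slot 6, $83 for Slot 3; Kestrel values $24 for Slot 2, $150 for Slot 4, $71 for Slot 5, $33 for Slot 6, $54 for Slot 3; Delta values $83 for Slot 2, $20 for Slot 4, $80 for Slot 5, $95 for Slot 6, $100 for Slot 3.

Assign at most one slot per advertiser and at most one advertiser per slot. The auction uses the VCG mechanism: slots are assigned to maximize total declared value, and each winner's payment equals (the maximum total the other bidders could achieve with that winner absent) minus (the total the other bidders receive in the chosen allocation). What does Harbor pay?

Efficient allocation: Ridgeline→Slot 5 ($108), Harbor→Slot 3 ($138), Iris→Slot 2 ($113), Kestrel→Slot 4 ($150), Delta→Slot 6 ($95); total welfare W = $604.
Harbor receives Slot 3 at value $138, so the others get W − 138 = $466.
Without Harbor: best allocation of the remaining 4 bidders over all 5 slots is Ridgeline→Slot 5 ($108), Iris→Slot 2 ($113), Kestrel→Slot 4 ($150), Delta→Slot 3 ($100), total $471.
VCG payment = (others' best without Harbor) − (others' welfare with Harbor) = 471 − 466 = $5.

Harbor pays $5.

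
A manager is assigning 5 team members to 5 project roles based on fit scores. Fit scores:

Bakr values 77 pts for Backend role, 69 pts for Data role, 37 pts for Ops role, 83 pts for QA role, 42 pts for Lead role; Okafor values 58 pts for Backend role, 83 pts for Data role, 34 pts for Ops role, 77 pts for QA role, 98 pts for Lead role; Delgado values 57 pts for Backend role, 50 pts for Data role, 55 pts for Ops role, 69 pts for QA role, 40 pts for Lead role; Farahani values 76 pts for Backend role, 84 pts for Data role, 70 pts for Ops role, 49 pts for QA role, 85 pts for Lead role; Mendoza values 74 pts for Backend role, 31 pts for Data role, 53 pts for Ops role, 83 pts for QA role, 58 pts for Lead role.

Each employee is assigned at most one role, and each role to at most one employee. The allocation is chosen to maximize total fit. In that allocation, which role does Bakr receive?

Bakr receives Backend role.

This is a one-to-one assignment (maximum-weight bipartite matching).
Optimal: Bakr→Backend role (77 pts), Okafor→Lead role (98 pts), Delgado→Ops role (55 pts), Farahani→Data role (84 pts), Mendoza→QA role (83 pts) — total 77+98+55+84+83 = 397 pts.
Row-greedy (each employee in turn takes its best remaining role) gives 375 pts, worse by 22.
Next-best assignment: Bakr→QA role, Okafor→Lead role, Delgado→Ops role, Farahani→Data role, Mendoza→Backend role = 394 pts.
Bakr's own top role is QA role (83 pts), but forcing Bakr→QA role and reassigning the rest optimally gives only 394 pts — worse by 3.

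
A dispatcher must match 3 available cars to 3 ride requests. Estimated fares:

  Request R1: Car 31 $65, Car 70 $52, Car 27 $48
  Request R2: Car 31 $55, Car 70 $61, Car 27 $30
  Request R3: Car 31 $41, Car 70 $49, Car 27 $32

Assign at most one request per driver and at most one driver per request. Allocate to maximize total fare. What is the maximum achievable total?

Maximum total: $158

This is a one-to-one assignment (maximum-weight bipartite matching).
Optimal: Car 31→Request R1 ($65), Car 70→Request R2 ($61), Car 27→Request R3 ($32) — total 65+61+32 = $158.
Next-best assignment: Car 31→Request R2, Car 70→Request R3, Car 27→Request R1 = $152.
Every other assignment is strictly worse.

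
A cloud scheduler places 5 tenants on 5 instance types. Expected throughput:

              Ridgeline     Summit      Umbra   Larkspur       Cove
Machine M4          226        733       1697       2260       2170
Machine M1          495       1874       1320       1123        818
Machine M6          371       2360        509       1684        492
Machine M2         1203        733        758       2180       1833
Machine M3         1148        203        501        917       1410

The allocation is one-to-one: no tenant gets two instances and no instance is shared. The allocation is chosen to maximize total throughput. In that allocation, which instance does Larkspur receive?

Larkspur receives Machine M2.

Optimal: Ridgeline→Machine M3 (1148 ops/s), Summit→Machine M6 (2360 ops/s), Umbra→Machine M1 (1320 ops/s), Larkspur→Machine M2 (2180 ops/s), Cove→Machine M4 (2170 ops/s) — total 1148+2360+1320+2180+2170 = 9178 ops/s.
Column-greedy (each instance in turn goes to its best remaining tenant) gives 7624 ops/s, worse by 1554.
Swapping Umbra↔Larkspur (Umbra→Machine M2 758 ops/s, Larkspur→Machine M1 1123 ops/s) loses 1619.
Checked against all permutations: 9178 ops/s is optimal.
Larkspur's own top instance is Machine M4 (2260 ops/s), but forcing Larkspur→Machine M4 and reassigning the rest optimally gives only 8921 ops/s — worse by 257.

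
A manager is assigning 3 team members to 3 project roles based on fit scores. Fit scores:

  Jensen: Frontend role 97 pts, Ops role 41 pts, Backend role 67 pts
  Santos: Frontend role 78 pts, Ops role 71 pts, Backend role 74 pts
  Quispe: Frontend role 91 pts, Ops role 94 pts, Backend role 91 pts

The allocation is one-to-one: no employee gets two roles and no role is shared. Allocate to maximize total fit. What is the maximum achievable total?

Max total: 265 pts

This is the linear assignment problem.
Optimal: Jensen→Frontend role (97 pts), Santos→Backend role (74 pts), Quispe→Ops role (94 pts) — total 97+74+94 = 265 pts.
Next-best assignment: Jensen→Frontend role, Santos→Ops role, Quispe→Backend role = 259 pts.
Every other assignment is strictly worse.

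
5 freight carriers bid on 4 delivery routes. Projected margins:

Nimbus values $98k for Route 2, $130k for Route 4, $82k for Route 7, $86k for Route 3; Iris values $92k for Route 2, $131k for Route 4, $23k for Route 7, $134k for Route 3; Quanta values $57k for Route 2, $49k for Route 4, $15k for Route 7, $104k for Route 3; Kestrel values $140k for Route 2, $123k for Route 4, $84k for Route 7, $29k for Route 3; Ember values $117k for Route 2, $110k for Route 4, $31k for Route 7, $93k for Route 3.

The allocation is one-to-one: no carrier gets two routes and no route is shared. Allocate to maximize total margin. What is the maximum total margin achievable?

Optimal: Kestrel→Route 2 ($140k), Ember→Route 4 ($110k), Nimbus→Route 7 ($82k), Iris→Route 3 ($134k) — total 140+110+82+134 = $466k.
Column-greedy (each route in turn goes to its best remaining carrier) gives $457k, worse by 9.
Swapping Nimbus↔Iris (Nimbus→Route 3 $86k, Iris→Route 7 $23k) loses 107.
Every other assignment is strictly worse.

Max total: $466k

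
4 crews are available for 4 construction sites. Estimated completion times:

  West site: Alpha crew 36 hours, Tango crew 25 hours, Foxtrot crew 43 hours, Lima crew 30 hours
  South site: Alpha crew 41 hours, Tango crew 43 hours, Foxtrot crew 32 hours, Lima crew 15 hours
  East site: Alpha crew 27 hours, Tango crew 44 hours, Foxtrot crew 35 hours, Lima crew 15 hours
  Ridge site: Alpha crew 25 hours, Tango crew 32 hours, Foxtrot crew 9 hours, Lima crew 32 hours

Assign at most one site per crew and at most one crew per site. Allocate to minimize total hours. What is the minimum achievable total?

Minimum total: 76 hours

Optimal: Alpha crew→East site (27 hours), Tango crew→West site (25 hours), Foxtrot crew→Ridge site (9 hours), Lima crew→South site (15 hours) — total 27+25+9+15 = 76 hours.
Row-greedy (each crew in turn takes its cheapest remaining site) gives 97 hours, worse by 21.
Next-best assignment: Alpha crew→South site, Tango crew→West site, Foxtrot crew→Ridge site, Lima crew→East site = 90 hours.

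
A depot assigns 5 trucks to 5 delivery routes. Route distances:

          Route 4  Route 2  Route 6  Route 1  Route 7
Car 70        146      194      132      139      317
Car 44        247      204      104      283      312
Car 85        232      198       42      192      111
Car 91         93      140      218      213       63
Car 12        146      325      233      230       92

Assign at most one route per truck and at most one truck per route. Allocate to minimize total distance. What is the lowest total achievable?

Min total: 570 km

Optimal: Car 70→Route 1 (139 km), Car 44→Route 2 (204 km), Car 85→Route 6 (42 km), Car 91→Route 4 (93 km), Car 12→Route 7 (92 km) — total 139+204+42+93+92 = 570 km.
Row-greedy (each truck in turn takes its cheapest remaining route) gives 770 km, worse by 200.
Checked against all permutations: 570 km is optimal.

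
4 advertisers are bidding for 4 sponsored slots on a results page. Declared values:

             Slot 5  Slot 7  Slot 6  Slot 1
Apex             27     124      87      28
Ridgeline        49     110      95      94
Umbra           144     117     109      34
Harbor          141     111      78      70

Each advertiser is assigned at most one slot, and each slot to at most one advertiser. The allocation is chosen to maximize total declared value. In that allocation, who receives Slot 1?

Ridgeline receives Slot 1.

This is the linear assignment problem.
Optimal: Apex→Slot 7 ($124), Ridgeline→Slot 1 ($94), Umbra→Slot 6 ($109), Harbor→Slot 5 ($141) — total 124+94+109+141 = $468.
Row-greedy (each advertiser in turn takes its best remaining slot) gives $433, worse by 35.
Next-best assignment: Apex→Slot 7, Ridgeline→Slot 1, Umbra→Slot 5, Harbor→Slot 6 = $440.
Every other assignment is strictly worse.
Ridgeline's own top slot is Slot 7 ($110), but forcing Ridgeline→Slot 7 and reassigning the rest optimally gives only $411 — worse by 57.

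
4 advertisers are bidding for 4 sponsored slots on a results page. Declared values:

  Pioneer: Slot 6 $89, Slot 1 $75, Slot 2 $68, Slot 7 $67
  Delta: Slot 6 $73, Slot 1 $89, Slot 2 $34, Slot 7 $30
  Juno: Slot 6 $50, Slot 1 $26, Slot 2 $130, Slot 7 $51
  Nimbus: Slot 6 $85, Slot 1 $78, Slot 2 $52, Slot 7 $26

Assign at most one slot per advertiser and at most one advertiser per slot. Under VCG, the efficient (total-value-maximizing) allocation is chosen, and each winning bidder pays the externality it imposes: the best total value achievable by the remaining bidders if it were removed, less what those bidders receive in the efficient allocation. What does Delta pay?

Delta pays $15.

Efficient allocation: Pioneer→Slot 7 ($67), Delta→Slot 1 ($89), Juno→Slot 2 ($130), Nimbus→Slot 6 ($85); total welfare W = $371.
Delta receives Slot 1 at value $89, so the others get W − 89 = $282.
Without Delta: best allocation of the remaining 3 bidders over all 4 slots is Pioneer→Slot 6 ($89), Juno→Slot 2 ($130), Nimbus→Slot 1 ($78), total $297.
VCG payment = (others' best without Delta) − (others' welfare with Delta) = 297 − 282 = $15.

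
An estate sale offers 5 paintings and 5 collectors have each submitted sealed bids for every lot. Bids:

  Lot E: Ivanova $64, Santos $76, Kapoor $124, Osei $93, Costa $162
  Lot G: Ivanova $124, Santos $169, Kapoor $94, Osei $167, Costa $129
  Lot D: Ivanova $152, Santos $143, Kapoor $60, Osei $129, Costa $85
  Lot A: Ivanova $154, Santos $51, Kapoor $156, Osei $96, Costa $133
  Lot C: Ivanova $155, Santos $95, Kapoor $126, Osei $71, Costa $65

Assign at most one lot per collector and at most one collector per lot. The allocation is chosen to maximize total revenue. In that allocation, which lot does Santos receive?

Santos receives Lot D.

Optimal: Ivanova→Lot C ($155), Santos→Lot D ($143), Kapoor→Lot A ($156), Osei→Lot G ($167), Costa→Lot E ($162) — total 155+143+156+167+162 = $783.
Row-greedy (each collector in turn takes its best remaining lot) gives $771, worse by 12.
Santos's own top lot is Lot G ($169), but forcing Santos→Lot G and reassigning the rest optimally gives only $771 — worse by 12.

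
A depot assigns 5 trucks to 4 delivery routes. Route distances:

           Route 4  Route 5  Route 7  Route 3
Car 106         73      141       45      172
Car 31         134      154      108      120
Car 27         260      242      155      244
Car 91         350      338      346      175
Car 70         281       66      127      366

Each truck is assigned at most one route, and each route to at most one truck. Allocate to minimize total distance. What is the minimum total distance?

Min total: 414 km

Optimal: Car 106→Route 4 (73 km), Car 70→Route 5 (66 km), Car 27→Route 7 (155 km), Car 31→Route 3 (120 km) — total 73+66+155+120 = 414 km.
Row-greedy (each truck in turn takes its cheapest remaining route) gives 757 km, worse by 343.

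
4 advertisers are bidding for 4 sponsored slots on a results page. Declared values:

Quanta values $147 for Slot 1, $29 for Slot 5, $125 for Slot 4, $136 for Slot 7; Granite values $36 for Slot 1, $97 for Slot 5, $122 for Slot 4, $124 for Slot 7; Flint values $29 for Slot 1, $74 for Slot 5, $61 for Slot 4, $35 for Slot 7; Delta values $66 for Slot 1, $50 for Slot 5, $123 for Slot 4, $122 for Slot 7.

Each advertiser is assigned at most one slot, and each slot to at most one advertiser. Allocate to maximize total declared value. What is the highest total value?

This is a one-to-one assignment (maximum-weight bipartite matching).
Optimal: Quanta→Slot 1 ($147), Granite→Slot 7 ($124), Flint→Slot 5 ($74), Delta→Slot 4 ($123) — total 147+124+74+123 = $468.
Column-greedy (each slot in turn goes to its best remaining advertiser) gives $402, worse by 66.
Next-best assignment: Quanta→Slot 1, Granite→Slot 4, Flint→Slot 5, Delta→Slot 7 = $465.
No other one-to-one assignment exceeds $468.

Max total: $468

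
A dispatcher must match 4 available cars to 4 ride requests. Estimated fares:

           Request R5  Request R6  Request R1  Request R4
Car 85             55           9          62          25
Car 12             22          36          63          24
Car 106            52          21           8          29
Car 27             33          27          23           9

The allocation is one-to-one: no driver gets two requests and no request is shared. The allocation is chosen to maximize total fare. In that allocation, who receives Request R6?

Car 27 receives Request R6.

Treat this as an assignment problem: match each driver to one request.
Optimal: Car 85→Request R5 ($55), Car 12→Request R1 ($63), Car 106→Request R4 ($29), Car 27→Request R6 ($27) — total 55+63+29+27 = $174.
Column-greedy (each request in turn goes to its best remaining driver) gives $143, worse by 31.
Next-best assignment: Car 85→Request R4, Car 12→Request R1, Car 106→Request R5, Car 27→Request R6 = $167.
Swapping Car 85↔Car 106 (Car 85→Request R4 $25, Car 106→Request R5 $52) loses 7.
Car 27's own top request is Request R5 ($33), but forcing Car 27→Request R5 and reassigning the rest optimally gives only $160 — worse by 14.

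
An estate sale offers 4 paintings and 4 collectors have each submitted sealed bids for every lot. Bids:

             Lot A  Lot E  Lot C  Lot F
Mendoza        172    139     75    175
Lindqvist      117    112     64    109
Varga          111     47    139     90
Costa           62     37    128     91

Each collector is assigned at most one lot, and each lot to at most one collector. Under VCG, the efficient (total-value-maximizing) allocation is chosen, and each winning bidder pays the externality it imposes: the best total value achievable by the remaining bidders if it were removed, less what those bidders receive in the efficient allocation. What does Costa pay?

Costa pays $33.

Efficient allocation: Mendoza→Lot F ($175), Lindqvist→Lot E ($112), Varga→Lot A ($111), Costa→Lot C ($128); total welfare W = $526.
Costa receives Lot C at value $128, so the others get W − 128 = $398.
Without Costa: best allocation of the remaining 3 bidders over all 4 lots is Mendoza→Lot F ($175), Lindqvist→Lot A ($117), Varga→Lot C ($139), total $431.
VCG payment = (others' best without Costa) − (others' welfare with Costa) = 431 − 398 = $33.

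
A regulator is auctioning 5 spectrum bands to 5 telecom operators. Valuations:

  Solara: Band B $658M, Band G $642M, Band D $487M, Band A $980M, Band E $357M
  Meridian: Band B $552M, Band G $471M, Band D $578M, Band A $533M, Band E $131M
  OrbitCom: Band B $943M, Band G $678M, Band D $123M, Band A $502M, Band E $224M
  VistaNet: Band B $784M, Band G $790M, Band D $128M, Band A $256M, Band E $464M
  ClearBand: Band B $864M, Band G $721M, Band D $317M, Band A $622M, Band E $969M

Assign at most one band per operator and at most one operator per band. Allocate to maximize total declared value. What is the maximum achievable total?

Max total: $4260M

This is the linear assignment problem.
Optimal: Solara→Band A ($980M), Meridian→Band D ($578M), OrbitCom→Band B ($943M), VistaNet→Band G ($790M), ClearBand→Band E ($969M) — total 980+578+943+790+969 = $4260M.
Every other assignment is strictly worse.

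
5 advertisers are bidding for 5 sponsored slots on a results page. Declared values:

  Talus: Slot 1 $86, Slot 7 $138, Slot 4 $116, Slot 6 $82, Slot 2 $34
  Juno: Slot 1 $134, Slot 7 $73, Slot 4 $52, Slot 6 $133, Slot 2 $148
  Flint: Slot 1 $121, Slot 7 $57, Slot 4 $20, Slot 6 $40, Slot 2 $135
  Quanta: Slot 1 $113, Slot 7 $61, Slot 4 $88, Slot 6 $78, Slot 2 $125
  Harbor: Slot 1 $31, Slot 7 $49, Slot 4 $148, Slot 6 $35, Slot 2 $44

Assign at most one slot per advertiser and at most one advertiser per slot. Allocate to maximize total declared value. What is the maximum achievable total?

Maximum total: $667

Optimal: Talus→Slot 7 ($138), Juno→Slot 6 ($133), Flint→Slot 2 ($135), Quanta→Slot 1 ($113), Harbor→Slot 4 ($148) — total 138+133+135+113+148 = $667.
Row-greedy (each advertiser in turn takes its best remaining slot) gives $530, worse by 137.
Checked against all permutations: $667 is optimal.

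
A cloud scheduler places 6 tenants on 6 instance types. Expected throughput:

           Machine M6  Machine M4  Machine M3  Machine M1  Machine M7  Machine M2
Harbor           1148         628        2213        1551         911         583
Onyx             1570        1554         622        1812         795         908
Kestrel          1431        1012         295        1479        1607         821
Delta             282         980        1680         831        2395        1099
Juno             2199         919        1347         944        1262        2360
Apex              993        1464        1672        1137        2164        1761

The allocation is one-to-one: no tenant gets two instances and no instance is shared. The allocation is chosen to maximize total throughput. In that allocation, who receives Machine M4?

Apex receives Machine M4.

This is a one-to-one assignment (maximum-weight bipartite matching).
Optimal: Harbor→Machine M3 (2213 ops/s), Onyx→Machine M1 (1812 ops/s), Kestrel→Machine M6 (1431 ops/s), Delta→Machine M7 (2395 ops/s), Juno→Machine M2 (2360 ops/s), Apex→Machine M4 (1464 ops/s) — total 2213+1812+1431+2395+2360+1464 = 11675 ops/s.
Row-greedy (each tenant in turn takes its best remaining instance) gives 10394 ops/s, worse by 1281.
Next-best assignment: Harbor→Machine M3, Onyx→Machine M4, Kestrel→Machine M1, Delta→Machine M7, Juno→Machine M6, Apex→Machine M2 = 11601 ops/s.
Swapping Harbor↔Delta (Harbor→Machine M7 911 ops/s, Delta→Machine M3 1680 ops/s) loses 2017.
Apex's own top instance is Machine M7 (2164 ops/s), but forcing Apex→Machine M7 and reassigning the rest optimally gives only 10960 ops/s — worse by 715.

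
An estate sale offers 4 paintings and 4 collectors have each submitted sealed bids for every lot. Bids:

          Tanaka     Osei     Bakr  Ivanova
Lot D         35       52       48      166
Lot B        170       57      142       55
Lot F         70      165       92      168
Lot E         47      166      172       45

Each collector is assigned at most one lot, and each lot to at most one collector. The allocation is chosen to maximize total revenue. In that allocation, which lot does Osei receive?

Osei receives Lot F.

Optimal: Tanaka→Lot B ($170), Osei→Lot F ($165), Bakr→Lot E ($172), Ivanova→Lot D ($166) — total 170+165+172+166 = $673.
Osei's own top lot is Lot E ($166), but forcing Osei→Lot E and reassigning the rest optimally gives only $594 — worse by 79.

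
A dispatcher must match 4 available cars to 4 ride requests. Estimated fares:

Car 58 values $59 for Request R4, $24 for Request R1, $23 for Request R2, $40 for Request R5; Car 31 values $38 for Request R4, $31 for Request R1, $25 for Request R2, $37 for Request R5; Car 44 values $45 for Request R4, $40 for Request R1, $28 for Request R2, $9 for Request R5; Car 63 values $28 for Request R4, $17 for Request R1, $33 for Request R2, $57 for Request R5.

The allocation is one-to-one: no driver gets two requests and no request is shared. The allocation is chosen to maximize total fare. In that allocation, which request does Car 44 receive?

This is the linear assignment problem.
Optimal: Car 58→Request R4 ($59), Car 31→Request R2 ($25), Car 44→Request R1 ($40), Car 63→Request R5 ($57) — total 59+25+40+57 = $181.
Row-greedy (each driver in turn takes its best remaining request) gives $169, worse by 12.
Next-best assignment: Car 58→Request R4, Car 31→Request R1, Car 44→Request R2, Car 63→Request R5 = $175.
Swapping Car 31↔Car 44 (Car 31→Request R1 $31, Car 44→Request R2 $28) loses 6.
Car 44's own top request is Request R4 ($45), but forcing Car 44→Request R4 and reassigning the rest optimally gives only $156 — worse by 25.

Car 44 receives Request R1.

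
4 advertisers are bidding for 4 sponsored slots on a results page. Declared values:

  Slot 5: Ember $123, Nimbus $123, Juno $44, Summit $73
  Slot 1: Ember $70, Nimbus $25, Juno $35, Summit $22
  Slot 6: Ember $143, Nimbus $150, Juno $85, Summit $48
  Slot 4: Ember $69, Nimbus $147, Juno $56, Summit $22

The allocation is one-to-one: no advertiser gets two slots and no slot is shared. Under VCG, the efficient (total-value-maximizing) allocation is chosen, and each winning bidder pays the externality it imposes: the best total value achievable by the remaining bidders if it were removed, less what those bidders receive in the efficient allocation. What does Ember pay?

Ember pays $50.

Efficient allocation: Ember→Slot 6 ($143), Nimbus→Slot 4 ($147), Juno→Slot 1 ($35), Summit→Slot 5 ($73); total welfare W = $398.
Ember receives Slot 6 at value $143, so the others get W − 143 = $255.
Without Ember: best allocation of the remaining 3 bidders over all 4 slots is Nimbus→Slot 4 ($147), Juno→Slot 6 ($85), Summit→Slot 5 ($73), total $305.
VCG payment = (others' best without Ember) − (others' welfare with Ember) = 305 − 255 = $50.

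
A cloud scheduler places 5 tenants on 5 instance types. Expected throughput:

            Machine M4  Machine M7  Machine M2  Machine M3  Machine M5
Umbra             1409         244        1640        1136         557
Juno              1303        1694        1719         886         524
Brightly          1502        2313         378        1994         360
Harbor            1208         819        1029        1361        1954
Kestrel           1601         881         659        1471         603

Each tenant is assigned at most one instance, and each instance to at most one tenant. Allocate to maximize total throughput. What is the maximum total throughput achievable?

This is a one-to-one assignment (maximum-weight bipartite matching).
Optimal: Umbra→Machine M2 (1640 ops/s), Juno→Machine M7 (1694 ops/s), Brightly→Machine M3 (1994 ops/s), Harbor→Machine M5 (1954 ops/s), Kestrel→Machine M4 (1601 ops/s) — total 1640+1694+1994+1954+1601 = 8883 ops/s.
Column-greedy (each instance in turn goes to its best remaining tenant) gives 7551 ops/s, worse by 1332.
Checked against all permutations: 8883 ops/s is optimal.

Max total: 8883 ops/s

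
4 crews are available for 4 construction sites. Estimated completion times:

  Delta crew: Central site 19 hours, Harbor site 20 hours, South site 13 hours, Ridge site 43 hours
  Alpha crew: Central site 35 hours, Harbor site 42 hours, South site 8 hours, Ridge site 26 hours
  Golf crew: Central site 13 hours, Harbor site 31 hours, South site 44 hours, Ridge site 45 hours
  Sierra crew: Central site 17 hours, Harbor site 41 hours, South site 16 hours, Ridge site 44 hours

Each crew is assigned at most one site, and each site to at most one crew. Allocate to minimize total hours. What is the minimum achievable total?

Minimum total: 75 hours

Optimal: Delta crew→Harbor site (20 hours), Alpha crew→Ridge site (26 hours), Golf crew→Central site (13 hours), Sierra crew→South site (16 hours) — total 20+26+13+16 = 75 hours.
Column-greedy (each site in turn goes to its cheapest remaining crew) gives 85 hours, worse by 10.
Next-best assignment: Delta crew→Harbor site, Alpha crew→South site, Golf crew→Central site, Sierra crew→Ridge site = 85 hours.
Swapping Golf crew↔Sierra crew (Golf crew→South site 44 hours, Sierra crew→Central site 17 hours) adds 32.
Checked against all permutations: 75 hours is optimal.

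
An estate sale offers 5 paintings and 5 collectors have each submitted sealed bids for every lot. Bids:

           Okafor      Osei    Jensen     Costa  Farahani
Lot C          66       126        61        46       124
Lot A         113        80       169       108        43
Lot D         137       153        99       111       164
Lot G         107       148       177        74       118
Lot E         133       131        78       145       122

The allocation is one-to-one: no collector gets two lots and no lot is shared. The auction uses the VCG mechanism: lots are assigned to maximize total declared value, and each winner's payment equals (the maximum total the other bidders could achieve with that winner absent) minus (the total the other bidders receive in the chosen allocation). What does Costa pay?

Efficient allocation: Okafor→Lot A ($113), Osei→Lot C ($126), Jensen→Lot G ($177), Costa→Lot E ($145), Farahani→Lot D ($164); total welfare W = $725.
Costa receives Lot E at value $145, so the others get W − 145 = $580.
Without Costa: best allocation of the remaining 4 bidders over all 5 lots is Okafor→Lot E ($133), Osei→Lot G ($148), Jensen→Lot A ($169), Farahani→Lot D ($164), total $614.
VCG payment = (others' best without Costa) − (others' welfare with Costa) = 614 − 580 = $34.

Costa pays $34.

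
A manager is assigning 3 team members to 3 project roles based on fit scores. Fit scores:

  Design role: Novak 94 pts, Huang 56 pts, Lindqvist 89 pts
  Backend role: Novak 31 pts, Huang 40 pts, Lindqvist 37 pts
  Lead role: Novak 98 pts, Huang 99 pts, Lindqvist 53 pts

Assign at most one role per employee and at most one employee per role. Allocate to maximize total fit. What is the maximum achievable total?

Optimal: Novak→Design role (94 pts), Huang→Lead role (99 pts), Lindqvist→Backend role (37 pts) — total 94+99+37 = 230 pts.
Next-best assignment: Novak→Lead role, Huang→Backend role, Lindqvist→Design role = 227 pts.
Swapping Lindqvist↔Novak (Lindqvist→Design role 89 pts, Novak→Backend role 31 pts) loses 11.
Checked against all permutations: 230 pts is optimal.

Maximum total: 230 pts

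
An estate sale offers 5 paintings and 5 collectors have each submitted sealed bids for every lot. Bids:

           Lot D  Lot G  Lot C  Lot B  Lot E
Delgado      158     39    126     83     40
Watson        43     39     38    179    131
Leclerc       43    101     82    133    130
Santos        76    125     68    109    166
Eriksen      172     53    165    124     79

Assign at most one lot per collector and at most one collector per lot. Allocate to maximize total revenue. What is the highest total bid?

Maximum total: $769

Optimal: Delgado→Lot D ($158), Watson→Lot B ($179), Leclerc→Lot G ($101), Santos→Lot E ($166), Eriksen→Lot C ($165) — total 158+179+101+166+165 = $769.
Max-entry greedy (repeatedly take the single best remaining cell) gives $744, worse by 25.
Every other assignment is strictly worse.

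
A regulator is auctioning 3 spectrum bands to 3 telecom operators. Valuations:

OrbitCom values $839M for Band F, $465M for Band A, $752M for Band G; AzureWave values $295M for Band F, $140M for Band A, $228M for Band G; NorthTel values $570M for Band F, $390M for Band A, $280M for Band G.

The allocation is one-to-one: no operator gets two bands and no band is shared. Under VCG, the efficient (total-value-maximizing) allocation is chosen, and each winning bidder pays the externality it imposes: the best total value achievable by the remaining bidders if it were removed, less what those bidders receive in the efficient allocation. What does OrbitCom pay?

Efficient allocation: OrbitCom→Band G ($752M), AzureWave→Band A ($140M), NorthTel→Band F ($570M); total welfare W = $1462M.
OrbitCom receives Band G at value $752M, so the others get W − 752 = $710M.
Without OrbitCom: best allocation of the remaining 2 bidders over all 3 bands is AzureWave→Band G ($228M), NorthTel→Band F ($570M), total $798M.
VCG payment = (others' best without OrbitCom) − (others' welfare with OrbitCom) = 798 − 710 = $88M.

OrbitCom pays $88M.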